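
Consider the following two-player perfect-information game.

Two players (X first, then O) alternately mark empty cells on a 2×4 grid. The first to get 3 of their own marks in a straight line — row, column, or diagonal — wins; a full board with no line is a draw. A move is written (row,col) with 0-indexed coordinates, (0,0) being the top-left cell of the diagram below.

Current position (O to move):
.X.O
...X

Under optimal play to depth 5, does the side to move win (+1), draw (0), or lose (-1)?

value(.X.O/...X, O) = 0

[.X.O/...X] O move#1: (0,0):+0/OX.O/...X*, (0,2):+0/.XOO/...X, (1,0):+0/.X.O/O..X, (1,1):+0/.X.O/.O.X, (1,2):+0/.X.O/..OX
[OX.O/...X] X move#2: (0,2):+0/OXXO/...X*, (1,0):+0/OX.O/X..X, (1,1):+0/OX.O/.X.X, (1,2):+0/OX.O/..XX
[OXXO/...X] O move#3: (1,0):+0/OXXO/O..X*, (1,1):+0/OXXO/.O.X, (1,2):+0/OXXO/..OX
[OXXO/O..X] X move#4: (1,1):+0/OXXO/OX.X*, (1,2):+0/OXXO/O.XX
[OXXO/OX.X] O move#5: (1,2):+0/OXXO/OXOX*
[OXXO/OXOX] end (terminal +0, X#6); searched .X.O/...X to 5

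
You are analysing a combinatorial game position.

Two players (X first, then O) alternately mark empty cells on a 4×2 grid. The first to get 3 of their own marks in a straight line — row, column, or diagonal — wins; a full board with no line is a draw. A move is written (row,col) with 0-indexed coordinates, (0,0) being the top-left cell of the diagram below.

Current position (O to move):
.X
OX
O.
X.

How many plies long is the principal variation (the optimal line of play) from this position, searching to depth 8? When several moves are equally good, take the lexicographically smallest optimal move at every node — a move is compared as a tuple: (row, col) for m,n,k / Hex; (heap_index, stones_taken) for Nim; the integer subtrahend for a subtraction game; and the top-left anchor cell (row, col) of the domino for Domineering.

p1 O@[.X/OX/O./X.]: (0,0)[OX/OX/O./X.]+1* (2,1)[.X/OX/OO/X.]+0 (3,1)[.X/OX/O./XO]-1
p2 X@[OX/OX/O./X.] terminal -1; root [.X/OX/O./X.] d8

PV length from [.X/OX/O./X.]: 1 ply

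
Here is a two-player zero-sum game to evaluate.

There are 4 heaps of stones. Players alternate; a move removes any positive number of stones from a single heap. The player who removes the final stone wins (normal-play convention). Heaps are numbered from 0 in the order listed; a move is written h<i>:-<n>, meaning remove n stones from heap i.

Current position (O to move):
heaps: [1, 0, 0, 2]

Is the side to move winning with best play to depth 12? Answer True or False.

O winning at [(1,0,0,2)]: True

[(1,0,0,2)] O move#1: h0:-1:-1/(0,0,0,2), h3:-1:+1/(1,0,0,1)*, h3:-2:-1/(1,0,0,0)
[(1,0,0,1)] X move#2: h0:-1:-1/(0,0,0,1)*, h3:-1:-1/(1,0,0,0)
[(0,0,0,1)] O move#3: h3:-1:+1/(0,0,0,0)*
[(0,0,0,0)] end (terminal -1, X#4); searched (1,0,0,2) to 12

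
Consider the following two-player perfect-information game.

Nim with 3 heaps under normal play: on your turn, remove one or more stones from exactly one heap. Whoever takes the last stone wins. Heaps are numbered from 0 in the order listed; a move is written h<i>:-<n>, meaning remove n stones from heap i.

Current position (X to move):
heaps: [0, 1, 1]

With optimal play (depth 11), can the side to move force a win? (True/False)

ply 1, X at (0,1,1) | h1:-1=-1→(0,0,1)*; h2:-1=-1→(0,1,0)
ply 2, O at (0,0,1) | h2:-1=+1→(0,0,0)*
ply 3: (0,0,0) is terminal -1 (X); from (0,1,1) depth 11

X winning at [(0,1,1)]: False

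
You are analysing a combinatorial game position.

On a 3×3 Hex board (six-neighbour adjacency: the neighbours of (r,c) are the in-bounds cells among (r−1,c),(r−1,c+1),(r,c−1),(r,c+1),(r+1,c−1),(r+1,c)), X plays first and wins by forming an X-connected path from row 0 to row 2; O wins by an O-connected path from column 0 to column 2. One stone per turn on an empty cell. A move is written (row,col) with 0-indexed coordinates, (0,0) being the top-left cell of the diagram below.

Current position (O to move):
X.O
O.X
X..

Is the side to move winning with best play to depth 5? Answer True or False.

[X.O/O.X/X..] O move#1: (0,1):+1/XOO/O.X/X..*, (1,1):+1/X.O/OOX/X.., (2,1):+1/X.O/O.X/XO., (2,2):+1/X.O/O.X/X.O
[XOO/O.X/X..] end (terminal -1, X#2); searched X.O/O.X/X.. to 5

O winning at [X.O/O.X/X..]: True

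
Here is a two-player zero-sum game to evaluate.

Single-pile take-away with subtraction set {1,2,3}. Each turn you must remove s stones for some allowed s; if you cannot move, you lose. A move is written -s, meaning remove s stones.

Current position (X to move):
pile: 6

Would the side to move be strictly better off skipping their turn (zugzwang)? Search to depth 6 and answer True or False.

[6] X move#1: -1:-1/5, -2:+1/4*, -3:-1/3
[4] O move#2: -1:-1/3*, -2:-1/2, -3:-1/1
[3] X move#3: -1:-1/2, -2:-1/1, -3:+1/0*
[0] end (terminal -1, O#4); searched 6 to 6
pass branch (O moves first from the same position):
  | [6] O move#1: -1:-1/5, -2:+1/4*, -3:-1/3
  | [4] X move#2: -1:-1/3*, -2:-1/2, -3:-1/1
  | [3] O move#3: -1:-1/2, -2:-1/1, -3:+1/0*
  | [0] end (terminal -1, X#4); searched 6 to 6
X moving scores +1; X passing scores -1

zugzwang(6, X) = False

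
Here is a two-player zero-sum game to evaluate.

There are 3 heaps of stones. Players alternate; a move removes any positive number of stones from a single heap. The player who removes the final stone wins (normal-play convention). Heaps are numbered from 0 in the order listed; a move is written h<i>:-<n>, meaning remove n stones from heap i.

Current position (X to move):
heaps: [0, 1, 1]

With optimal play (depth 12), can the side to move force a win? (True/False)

X winning at [(0,1,1)]: False

p1 X@[(0,1,1)]: h1:-1[(0,0,1)]-1* h2:-1[(0,1,0)]-1
p2 O@[(0,0,1)]: h2:-1[(0,0,0)]+1*
p3 X@[(0,0,0)] terminal -1; root [(0,1,1)] d12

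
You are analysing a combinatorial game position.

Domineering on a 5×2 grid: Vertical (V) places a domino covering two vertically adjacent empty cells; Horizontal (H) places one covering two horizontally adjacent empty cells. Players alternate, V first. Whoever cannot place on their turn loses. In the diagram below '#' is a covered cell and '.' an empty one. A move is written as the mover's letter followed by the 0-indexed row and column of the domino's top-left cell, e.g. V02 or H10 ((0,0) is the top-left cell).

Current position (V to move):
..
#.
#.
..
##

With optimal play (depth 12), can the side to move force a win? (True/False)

p1 V@[../#./#./../##]: V01[.#/##/#./../##]-1* V11[../##/##/../##]-1 V21[../#./##/.#/##]-1
p2 H@[.#/##/#./../##]: H30[.#/##/#./##/##]+1*
p3 V@[.#/##/#./##/##] terminal -1; root [../#./#./../##] d12

V winning at [../#./#./../##]: False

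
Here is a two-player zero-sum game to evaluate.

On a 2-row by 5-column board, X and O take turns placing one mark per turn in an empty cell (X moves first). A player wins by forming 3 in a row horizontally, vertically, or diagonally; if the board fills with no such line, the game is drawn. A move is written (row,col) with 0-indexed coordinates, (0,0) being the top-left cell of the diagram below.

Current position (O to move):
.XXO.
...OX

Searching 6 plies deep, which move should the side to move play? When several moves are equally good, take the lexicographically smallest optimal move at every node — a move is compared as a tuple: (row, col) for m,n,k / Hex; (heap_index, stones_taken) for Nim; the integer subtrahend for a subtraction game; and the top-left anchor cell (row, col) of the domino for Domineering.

O's best at [.XXO./...OX]: (0,0)

[.XXO./...OX] O move#1: (0,0):+0/OXXO./...OX*, (0,4):-1/.XXOO/...OX, (1,0):-1/.XXO./O..OX, (1,1):-1/.XXO./.O.OX, (1,2):-1/.XXO./..OOX
[OXXO./...OX] X move#2: (0,4):+0/OXXOX/...OX*, (1,0):+0/OXXO./X..OX, (1,1):+0/OXXO./.X.OX, (1,2):+0/OXXO./..XOX
[OXXOX/...OX] O move#3: (1,0):+0/OXXOX/O..OX*, (1,1):+0/OXXOX/.O.OX, (1,2):+0/OXXOX/..OOX
[OXXOX/O..OX] X move#4: (1,1):+0/OXXOX/OX.OX*, (1,2):+0/OXXOX/O.XOX
[OXXOX/OX.OX] O move#5: (1,2):+0/OXXOX/OXOOX*
[OXXOX/OXOOX] end (terminal +0, X#6); searched .XXO./...OX to 6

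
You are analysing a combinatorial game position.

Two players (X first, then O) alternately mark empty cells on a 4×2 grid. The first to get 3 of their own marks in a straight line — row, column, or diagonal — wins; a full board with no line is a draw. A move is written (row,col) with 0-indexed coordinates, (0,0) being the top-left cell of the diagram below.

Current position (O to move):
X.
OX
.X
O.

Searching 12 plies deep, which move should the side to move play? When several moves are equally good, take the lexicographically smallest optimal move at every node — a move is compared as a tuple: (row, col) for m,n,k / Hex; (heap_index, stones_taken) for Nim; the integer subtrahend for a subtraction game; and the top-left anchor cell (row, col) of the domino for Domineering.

O's best at [X./OX/.X/O.]: (2,0)

[X./OX/.X/O.] O move#1: (0,1):-1/XO/OX/.X/O., (2,0):+1/X./OX/OX/O.*, (3,1):-1/X./OX/.X/OO
[X./OX/OX/O.] end (terminal -1, X#2); searched X./OX/.X/O. to 12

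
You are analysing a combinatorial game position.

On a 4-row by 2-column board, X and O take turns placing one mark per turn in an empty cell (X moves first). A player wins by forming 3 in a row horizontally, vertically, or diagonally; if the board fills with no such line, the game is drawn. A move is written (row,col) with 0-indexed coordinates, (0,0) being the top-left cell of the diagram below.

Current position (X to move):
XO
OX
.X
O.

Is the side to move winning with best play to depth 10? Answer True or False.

X winning at [XO/OX/.X/O.]: True

ply 1, X at XO/OX/.X/O. | (2,0)=+0→XO/OX/XX/O.; (3,1)=+1→XO/OX/.X/OX*
ply 2: XO/OX/.X/OX is terminal -1 (O); from XO/OX/.X/O. depth 10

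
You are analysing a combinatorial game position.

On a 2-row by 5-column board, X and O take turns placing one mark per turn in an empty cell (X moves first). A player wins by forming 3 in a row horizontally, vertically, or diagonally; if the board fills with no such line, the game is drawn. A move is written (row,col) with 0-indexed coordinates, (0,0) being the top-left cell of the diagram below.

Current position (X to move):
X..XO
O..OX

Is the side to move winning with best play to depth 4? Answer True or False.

ply 1, X at X..XO/O..OX | (0,1)=+0→XX.XO/O..OX*; (0,2)=+0→X.XXO/O..OX; (1,1)=+0→X..XO/OX.OX; (1,2)=+0→X..XO/O.XOX
ply 2, O at XX.XO/O..OX | (0,2)=+0→XXOXO/O..OX*; (1,1)=-1→XX.XO/OO.OX; (1,2)=-1→XX.XO/O.OOX
ply 3, X at XXOXO/O..OX | (1,1)=+0→XXOXO/OX.OX*; (1,2)=+0→XXOXO/O.XOX
ply 4, O at XXOXO/OX.OX | (1,2)=+0→XXOXO/OXOOX*
ply 5: XXOXO/OXOOX is terminal +0 (X); from X..XO/O..OX depth 4

X winning at [X..XO/O..OX]: False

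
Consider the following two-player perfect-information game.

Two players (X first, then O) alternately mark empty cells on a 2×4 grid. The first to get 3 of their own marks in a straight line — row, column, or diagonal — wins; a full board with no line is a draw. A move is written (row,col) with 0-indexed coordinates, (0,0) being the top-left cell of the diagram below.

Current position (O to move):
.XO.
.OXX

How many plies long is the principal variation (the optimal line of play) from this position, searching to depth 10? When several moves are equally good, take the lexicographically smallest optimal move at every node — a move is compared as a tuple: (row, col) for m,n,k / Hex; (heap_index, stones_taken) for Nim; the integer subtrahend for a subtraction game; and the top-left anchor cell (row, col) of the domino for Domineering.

PV length from [.XO./.OXX]: 3 plies

[.XO./.OXX] O move#1: (0,0):+0/OXO./.OXX*, (0,3):+0/.XOO/.OXX, (1,0):+0/.XO./OOXX
[OXO./.OXX] X move#2: (0,3):+0/OXOX/.OXX*, (1,0):+0/OXO./XOXX
[OXOX/.OXX] O move#3: (1,0):+0/OXOX/OOXX*
[OXOX/OOXX] end (terminal +0, X#4); searched .XO./.OXX to 10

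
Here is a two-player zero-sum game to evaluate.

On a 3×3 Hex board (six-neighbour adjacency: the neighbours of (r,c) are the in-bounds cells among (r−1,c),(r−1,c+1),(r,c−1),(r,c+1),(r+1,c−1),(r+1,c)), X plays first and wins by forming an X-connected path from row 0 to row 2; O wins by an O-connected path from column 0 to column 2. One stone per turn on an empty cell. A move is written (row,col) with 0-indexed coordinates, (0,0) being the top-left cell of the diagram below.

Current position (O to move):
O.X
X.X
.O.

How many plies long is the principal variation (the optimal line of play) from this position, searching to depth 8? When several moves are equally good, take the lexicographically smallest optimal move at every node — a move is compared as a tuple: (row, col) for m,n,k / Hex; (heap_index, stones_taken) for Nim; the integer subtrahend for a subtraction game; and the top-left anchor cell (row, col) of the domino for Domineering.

PV length from [O.X/X.X/.O.]: 4 plies

p1 O@[O.X/X.X/.O.]: (0,1)[OOX/X.X/.O.]-1* (1,1)[O.X/XOX/.O.]-1 (2,0)[O.X/X.X/OO.]-1 (2,2)[O.X/X.X/.OO]-1
p2 X@[OOX/X.X/.O.]: (1,1)[OOX/XXX/.O.]+1* (2,0)[OOX/X.X/XO.]+1 (2,2)[OOX/X.X/.OX]+1
p3 O@[OOX/XXX/.O.]: (2,0)[OOX/XXX/OO.]-1* (2,2)[OOX/XXX/.OO]-1
p4 X@[OOX/XXX/OO.]: (2,2)[OOX/XXX/OOX]+1*
p5 O@[OOX/XXX/OOX] terminal -1; root [O.X/X.X/.O.] d8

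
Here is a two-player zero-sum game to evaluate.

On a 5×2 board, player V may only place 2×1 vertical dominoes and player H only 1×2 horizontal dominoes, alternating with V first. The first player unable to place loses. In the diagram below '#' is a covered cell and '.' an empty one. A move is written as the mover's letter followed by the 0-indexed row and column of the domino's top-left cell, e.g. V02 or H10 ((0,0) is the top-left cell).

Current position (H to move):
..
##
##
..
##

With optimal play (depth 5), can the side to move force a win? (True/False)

[../##/##/../##] H move#1: H00:+1/##/##/##/../##*, H30:+1/../##/##/##/##
[##/##/##/../##] end (terminal -1, V#2); searched ../##/##/../## to 5

H winning at [../##/##/../##]: True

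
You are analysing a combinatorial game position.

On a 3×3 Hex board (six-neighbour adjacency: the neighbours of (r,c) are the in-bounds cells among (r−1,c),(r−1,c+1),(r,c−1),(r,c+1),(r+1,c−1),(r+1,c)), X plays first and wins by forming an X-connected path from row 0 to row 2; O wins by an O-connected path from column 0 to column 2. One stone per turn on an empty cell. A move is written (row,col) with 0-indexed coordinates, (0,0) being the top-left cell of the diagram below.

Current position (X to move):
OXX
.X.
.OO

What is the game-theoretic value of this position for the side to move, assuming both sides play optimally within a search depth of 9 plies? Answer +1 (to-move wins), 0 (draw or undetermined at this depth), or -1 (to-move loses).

value(OXX/.X./.OO, X) = +1

p1 X@[OXX/.X./.OO]: (1,0)[OXX/XX./.OO]-1 (1,2)[OXX/.XX/.OO]-1 (2,0)[OXX/.X./XOO]+1*
p2 O@[OXX/.X./XOO] terminal -1; root [OXX/.X./.OO] d9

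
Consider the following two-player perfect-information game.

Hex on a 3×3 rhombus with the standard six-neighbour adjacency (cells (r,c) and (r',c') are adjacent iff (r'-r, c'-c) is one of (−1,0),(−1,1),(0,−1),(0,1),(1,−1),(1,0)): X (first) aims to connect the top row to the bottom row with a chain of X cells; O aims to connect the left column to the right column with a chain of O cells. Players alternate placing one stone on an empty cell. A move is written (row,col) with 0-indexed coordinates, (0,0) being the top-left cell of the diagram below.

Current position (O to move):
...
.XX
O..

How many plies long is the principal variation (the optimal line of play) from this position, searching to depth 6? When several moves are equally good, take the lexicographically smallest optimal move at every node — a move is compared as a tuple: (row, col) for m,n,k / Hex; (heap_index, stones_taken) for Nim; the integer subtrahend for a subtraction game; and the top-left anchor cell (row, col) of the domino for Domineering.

PV length from [.../.XX/O..]: 6 plies

[.../.XX/O..] O move#1: (0,0):-1/O../.XX/O..*, (0,1):-1/.O./.XX/O.., (0,2):-1/..O/.XX/O.., (1,0):-1/.../OXX/O.., (2,1):-1/.../.XX/OO., (2,2):-1/.../.XX/O.O
[O../.XX/O..] X move#2: (0,1):+1/OX./.XX/O..*, (0,2):+1/O.X/.XX/O.., (1,0):+1/O../XXX/O.., (2,1):+1/O../.XX/OX., (2,2):+1/O../.XX/O.X
[OX./.XX/O..] O move#3: (0,2):-1/OXO/.XX/O..*, (1,0):-1/OX./OXX/O.., (2,1):-1/OX./.XX/OO., (2,2):-1/OX./.XX/O.O
[OXO/.XX/O..] X move#4: (1,0):+1/OXO/XXX/O..*, (2,1):+1/OXO/.XX/OX., (2,2):+1/OXO/.XX/O.X
[OXO/XXX/O..] O move#5: (2,1):-1/OXO/XXX/OO.*, (2,2):-1/OXO/XXX/O.O
[OXO/XXX/OO.] X move#6: (2,2):+1/OXO/XXX/OOX*
[OXO/XXX/OOX] end (terminal -1, O#7); searched .../.XX/O.. to 6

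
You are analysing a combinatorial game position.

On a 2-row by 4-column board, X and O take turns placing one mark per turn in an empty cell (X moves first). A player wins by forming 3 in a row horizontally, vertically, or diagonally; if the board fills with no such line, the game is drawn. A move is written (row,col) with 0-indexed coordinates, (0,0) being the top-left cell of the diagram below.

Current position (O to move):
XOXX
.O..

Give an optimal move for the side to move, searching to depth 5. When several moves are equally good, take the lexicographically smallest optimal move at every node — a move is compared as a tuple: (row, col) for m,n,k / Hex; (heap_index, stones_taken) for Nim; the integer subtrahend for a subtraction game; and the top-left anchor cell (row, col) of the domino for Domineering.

O's best at [XOXX/.O..]: (1,2)

[XOXX/.O..] O move#1: (1,0):+0/XOXX/OO.., (1,2):+1/XOXX/.OO.*, (1,3):+0/XOXX/.O.O
[XOXX/.OO.] X move#2: (1,0):-1/XOXX/XOO.*, (1,3):-1/XOXX/.OOX
[XOXX/XOO.] O move#3: (1,3):+1/XOXX/XOOO*
[XOXX/XOOO] end (terminal -1, X#4); searched XOXX/.O.. to 5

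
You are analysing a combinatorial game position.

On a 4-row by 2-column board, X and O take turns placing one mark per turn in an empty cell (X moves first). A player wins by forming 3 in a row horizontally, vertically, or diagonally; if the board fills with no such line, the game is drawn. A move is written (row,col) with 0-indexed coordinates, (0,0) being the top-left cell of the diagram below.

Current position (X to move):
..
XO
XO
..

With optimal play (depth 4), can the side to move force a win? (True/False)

ply 1, X at ../XO/XO/.. | (0,0)=+1→X./XO/XO/..*; (0,1)=-1→.X/XO/XO/..; (3,0)=+1→../XO/XO/X.; (3,1)=-1→../XO/XO/.X
ply 2: X./XO/XO/.. is terminal -1 (O); from ../XO/XO/.. depth 4

X winning at [../XO/XO/..]: True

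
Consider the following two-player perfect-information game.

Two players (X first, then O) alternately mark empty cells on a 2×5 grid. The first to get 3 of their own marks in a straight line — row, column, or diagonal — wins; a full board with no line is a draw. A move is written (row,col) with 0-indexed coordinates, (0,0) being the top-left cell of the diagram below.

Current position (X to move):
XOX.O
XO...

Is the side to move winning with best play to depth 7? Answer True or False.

X winning at [XOX.O/XO...]: False

p1 X@[XOX.O/XO...]: (0,3)[XOXXO/XO...]+0* (1,2)[XOX.O/XOX..]+0 (1,3)[XOX.O/XO.X.]+0 (1,4)[XOX.O/XO..X]+0
p2 O@[XOXXO/XO...]: (1,2)[XOXXO/XOO..]+0* (1,3)[XOXXO/XO.O.]+0 (1,4)[XOXXO/XO..O]+0
p3 X@[XOXXO/XOO..]: (1,3)[XOXXO/XOOX.]+0* (1,4)[XOXXO/XOO.X]-1
p4 O@[XOXXO/XOOX.]: (1,4)[XOXXO/XOOXO]+0*
p5 X@[XOXXO/XOOXO] terminal +0; root [XOX.O/XO...] d7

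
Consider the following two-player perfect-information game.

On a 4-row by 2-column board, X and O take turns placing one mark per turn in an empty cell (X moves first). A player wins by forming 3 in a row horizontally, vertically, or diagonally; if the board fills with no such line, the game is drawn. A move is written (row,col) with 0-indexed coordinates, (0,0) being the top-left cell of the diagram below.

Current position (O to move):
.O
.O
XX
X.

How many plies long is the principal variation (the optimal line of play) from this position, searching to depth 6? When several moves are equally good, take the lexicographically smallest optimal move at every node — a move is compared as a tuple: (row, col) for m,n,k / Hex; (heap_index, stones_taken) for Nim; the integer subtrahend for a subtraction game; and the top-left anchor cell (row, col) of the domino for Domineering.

p1 O@[.O/.O/XX/X.]: (0,0)[OO/.O/XX/X.]-1 (1,0)[.O/OO/XX/X.]+0* (3,1)[.O/.O/XX/XO]-1
p2 X@[.O/OO/XX/X.]: (0,0)[XO/OO/XX/X.]+0* (3,1)[.O/OO/XX/XX]+0
p3 O@[XO/OO/XX/X.]: (3,1)[XO/OO/XX/XO]+0*
p4 X@[XO/OO/XX/XO] terminal +0; root [.O/.O/XX/X.] d6

PV length from [.O/.O/XX/X.]: 3 plies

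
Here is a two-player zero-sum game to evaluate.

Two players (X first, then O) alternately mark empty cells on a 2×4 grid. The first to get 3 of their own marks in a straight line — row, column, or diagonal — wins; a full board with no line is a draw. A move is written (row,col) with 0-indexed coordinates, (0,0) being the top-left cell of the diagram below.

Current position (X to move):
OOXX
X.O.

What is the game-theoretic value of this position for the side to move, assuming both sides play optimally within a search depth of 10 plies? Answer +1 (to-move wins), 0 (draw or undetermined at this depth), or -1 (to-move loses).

value(OOXX/X.O., X) = 0

[OOXX/X.O.] X move#1: (1,1):+0/OOXX/XXO.*, (1,3):+0/OOXX/X.OX
[OOXX/XXO.] O move#2: (1,3):+0/OOXX/XXOO*
[OOXX/XXOO] end (terminal +0, X#3); searched OOXX/X.O. to 10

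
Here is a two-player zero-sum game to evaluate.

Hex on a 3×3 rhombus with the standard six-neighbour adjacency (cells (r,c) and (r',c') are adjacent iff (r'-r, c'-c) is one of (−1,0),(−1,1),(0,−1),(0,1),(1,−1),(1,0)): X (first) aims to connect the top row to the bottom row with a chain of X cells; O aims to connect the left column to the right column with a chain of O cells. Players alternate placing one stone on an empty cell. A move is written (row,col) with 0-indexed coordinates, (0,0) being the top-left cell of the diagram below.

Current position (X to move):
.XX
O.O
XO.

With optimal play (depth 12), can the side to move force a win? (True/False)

[.XX/O.O/XO.] X move#1: (0,0):-1/XXX/O.O/XO., (1,1):+1/.XX/OXO/XO.*, (2,2):-1/.XX/O.O/XOX
[.XX/OXO/XO.] end (terminal -1, O#2); searched .XX/O.O/XO. to 12

X winning at [.XX/O.O/XO.]: True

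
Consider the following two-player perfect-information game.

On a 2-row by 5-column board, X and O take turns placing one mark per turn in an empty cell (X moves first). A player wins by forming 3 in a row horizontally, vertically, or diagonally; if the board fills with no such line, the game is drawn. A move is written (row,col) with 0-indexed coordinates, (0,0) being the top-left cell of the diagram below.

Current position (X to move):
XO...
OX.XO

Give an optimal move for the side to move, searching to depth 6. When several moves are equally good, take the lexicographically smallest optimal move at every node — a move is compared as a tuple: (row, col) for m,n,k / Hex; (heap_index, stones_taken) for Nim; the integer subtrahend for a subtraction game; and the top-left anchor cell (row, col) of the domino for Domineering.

X's best at [XO.../OX.XO]: (1,2)

p1 X@[XO.../OX.XO]: (0,2)[XOX../OX.XO]+0 (0,3)[XO.X./OX.XO]+0 (0,4)[XO..X/OX.XO]+0 (1,2)[XO.../OXXXO]+1*
p2 O@[XO.../OXXXO] terminal -1; root [XO.../OX.XO] d6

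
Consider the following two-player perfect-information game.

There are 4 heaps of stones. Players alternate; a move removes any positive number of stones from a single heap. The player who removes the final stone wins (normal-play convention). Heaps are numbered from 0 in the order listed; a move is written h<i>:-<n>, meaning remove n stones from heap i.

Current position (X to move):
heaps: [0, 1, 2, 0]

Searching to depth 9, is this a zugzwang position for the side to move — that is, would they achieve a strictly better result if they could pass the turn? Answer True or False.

p1 X@[(0,1,2,0)]: h1:-1[(0,0,2,0)]-1 h2:-1[(0,1,1,0)]+1* h2:-2[(0,1,0,0)]-1
p2 O@[(0,1,1,0)]: h1:-1[(0,0,1,0)]-1* h2:-1[(0,1,0,0)]-1
p3 X@[(0,0,1,0)]: h2:-1[(0,0,0,0)]+1*
p4 O@[(0,0,0,0)] terminal -1; root [(0,1,2,0)] d9
if X skipped the turn, O would face:
~ p1 O@[(0,1,2,0)]: h1:-1[(0,0,2,0)]-1 h2:-1[(0,1,1,0)]+1* h2:-2[(0,1,0,0)]-1
~ p2 X@[(0,1,1,0)]: h1:-1[(0,0,1,0)]-1* h2:-1[(0,1,0,0)]-1
~ p3 O@[(0,0,1,0)]: h2:-1[(0,0,0,0)]+1*
~ p4 X@[(0,0,0,0)] terminal -1; root [(0,1,2,0)] d9
compare (X): move=+1 vs pass=-1

zugzwang((0,1,2,0), X) = False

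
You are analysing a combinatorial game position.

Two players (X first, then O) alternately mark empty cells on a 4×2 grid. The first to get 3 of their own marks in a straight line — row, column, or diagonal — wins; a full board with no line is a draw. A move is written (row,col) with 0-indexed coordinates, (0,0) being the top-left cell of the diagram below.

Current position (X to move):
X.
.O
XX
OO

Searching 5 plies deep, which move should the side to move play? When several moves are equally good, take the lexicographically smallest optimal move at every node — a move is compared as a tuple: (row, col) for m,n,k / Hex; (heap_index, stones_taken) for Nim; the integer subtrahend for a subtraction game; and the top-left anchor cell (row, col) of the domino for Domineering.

X's best at [X./.O/XX/OO]: (1,0)

p1 X@[X./.O/XX/OO]: (0,1)[XX/.O/XX/OO]+0 (1,0)[X./XO/XX/OO]+1*
p2 O@[X./XO/XX/OO] terminal -1; root [X./.O/XX/OO] d5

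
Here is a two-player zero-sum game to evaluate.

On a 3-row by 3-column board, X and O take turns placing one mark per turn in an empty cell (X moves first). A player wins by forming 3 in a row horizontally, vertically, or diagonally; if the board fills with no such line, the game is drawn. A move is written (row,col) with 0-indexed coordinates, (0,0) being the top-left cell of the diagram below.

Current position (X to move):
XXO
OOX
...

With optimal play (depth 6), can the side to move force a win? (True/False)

ply 1, X at XXO/OOX/... | (2,0)=+0→XXO/OOX/X..*; (2,1)=-1→XXO/OOX/.X.; (2,2)=-1→XXO/OOX/..X
ply 2, O at XXO/OOX/X.. | (2,1)=+0→XXO/OOX/XO.*; (2,2)=+0→XXO/OOX/X.O
ply 3, X at XXO/OOX/XO. | (2,2)=+0→XXO/OOX/XOX*
ply 4: XXO/OOX/XOX is terminal +0 (O); from XXO/OOX/... depth 6

X winning at [XXO/OOX/...]: False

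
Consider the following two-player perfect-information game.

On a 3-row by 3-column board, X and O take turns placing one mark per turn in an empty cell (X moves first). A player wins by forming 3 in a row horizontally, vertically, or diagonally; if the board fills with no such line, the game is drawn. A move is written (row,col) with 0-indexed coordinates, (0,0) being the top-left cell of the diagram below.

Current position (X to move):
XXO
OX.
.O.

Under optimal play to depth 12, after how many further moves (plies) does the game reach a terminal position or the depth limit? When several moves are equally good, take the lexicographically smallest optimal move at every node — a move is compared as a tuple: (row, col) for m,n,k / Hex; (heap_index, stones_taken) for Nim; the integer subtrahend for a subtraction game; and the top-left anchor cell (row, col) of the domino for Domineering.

ply 1, X at XXO/OX./.O. | (1,2)=+0→XXO/OXX/.O.; (2,0)=+0→XXO/OX./XO.; (2,2)=+1→XXO/OX./.OX*
ply 2: XXO/OX./.OX is terminal -1 (O); from XXO/OX./.O. depth 12

PV length from [XXO/OX./.O.]: 1 ply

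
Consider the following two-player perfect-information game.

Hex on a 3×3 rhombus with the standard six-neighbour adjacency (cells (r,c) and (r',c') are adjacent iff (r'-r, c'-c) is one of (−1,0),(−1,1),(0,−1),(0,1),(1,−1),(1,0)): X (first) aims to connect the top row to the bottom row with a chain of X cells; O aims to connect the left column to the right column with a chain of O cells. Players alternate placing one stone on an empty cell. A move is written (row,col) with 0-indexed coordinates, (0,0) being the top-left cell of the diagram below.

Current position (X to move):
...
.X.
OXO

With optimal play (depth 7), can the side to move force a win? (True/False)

ply 1, X at .../.X./OXO | (0,0)=+1→X../.X./OXO*; (0,1)=+1→.X./.X./OXO; (0,2)=+1→..X/.X./OXO; (1,0)=+1→.../XX./OXO; (1,2)=+1→.../.XX/OXO
ply 2, O at X../.X./OXO | (0,1)=-1→XO./.X./OXO*; (0,2)=-1→X.O/.X./OXO; (1,0)=-1→X../OX./OXO; (1,2)=-1→X../.XO/OXO
ply 3, X at XO./.X./OXO | (0,2)=+1→XOX/.X./OXO*; (1,0)=+1→XO./XX./OXO; (1,2)=+1→XO./.XX/OXO
ply 4: XOX/.X./OXO is terminal -1 (O); from .../.X./OXO depth 7

X winning at [.../.X./OXO]: True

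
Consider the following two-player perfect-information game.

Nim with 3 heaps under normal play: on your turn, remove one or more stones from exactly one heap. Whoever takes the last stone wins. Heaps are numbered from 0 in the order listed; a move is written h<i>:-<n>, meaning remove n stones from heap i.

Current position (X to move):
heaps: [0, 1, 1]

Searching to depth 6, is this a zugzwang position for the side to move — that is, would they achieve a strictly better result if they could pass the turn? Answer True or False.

p1 X@[(0,1,1)]: h1:-1[(0,0,1)]-1* h2:-1[(0,1,0)]-1
p2 O@[(0,0,1)]: h2:-1[(0,0,0)]+1*
p3 X@[(0,0,0)] terminal -1; root [(0,1,1)] d6
pass branch (O moves first from the same position):
  | p1 O@[(0,1,1)]: h1:-1[(0,0,1)]-1* h2:-1[(0,1,0)]-1
  | p2 X@[(0,0,1)]: h2:-1[(0,0,0)]+1*
  | p3 O@[(0,0,0)] terminal -1; root [(0,1,1)] d6
X moving scores -1; X passing scores +1

zugzwang((0,1,1), X) = True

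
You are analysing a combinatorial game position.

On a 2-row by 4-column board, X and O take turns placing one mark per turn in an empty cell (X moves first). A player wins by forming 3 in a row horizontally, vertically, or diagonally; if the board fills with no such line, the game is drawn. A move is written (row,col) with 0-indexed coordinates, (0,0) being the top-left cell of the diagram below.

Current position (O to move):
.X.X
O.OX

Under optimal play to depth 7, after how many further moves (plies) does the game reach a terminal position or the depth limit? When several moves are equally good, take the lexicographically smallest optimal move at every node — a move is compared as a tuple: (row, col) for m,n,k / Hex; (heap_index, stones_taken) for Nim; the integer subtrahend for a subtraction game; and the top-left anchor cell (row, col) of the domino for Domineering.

p1 O@[.X.X/O.OX]: (0,0)[OX.X/O.OX]-1 (0,2)[.XOX/O.OX]+0 (1,1)[.X.X/OOOX]+1*
p2 X@[.X.X/OOOX] terminal -1; root [.X.X/O.OX] d7

PV length from [.X.X/O.OX]: 1 ply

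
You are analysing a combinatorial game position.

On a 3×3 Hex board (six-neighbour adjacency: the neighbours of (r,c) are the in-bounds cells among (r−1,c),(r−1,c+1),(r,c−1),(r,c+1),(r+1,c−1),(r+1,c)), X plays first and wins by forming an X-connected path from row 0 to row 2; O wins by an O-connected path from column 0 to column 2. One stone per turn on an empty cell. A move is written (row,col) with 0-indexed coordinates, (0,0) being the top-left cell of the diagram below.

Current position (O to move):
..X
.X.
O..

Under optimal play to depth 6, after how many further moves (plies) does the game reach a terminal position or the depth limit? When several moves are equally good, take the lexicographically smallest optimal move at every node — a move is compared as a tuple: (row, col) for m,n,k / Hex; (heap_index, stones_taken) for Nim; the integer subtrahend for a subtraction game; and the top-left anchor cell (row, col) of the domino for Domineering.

ply 1, O at ..X/.X./O.. | (0,0)=-1→O.X/.X./O..; (0,1)=-1→.OX/.X./O..; (1,0)=-1→..X/OX./O..; (1,2)=-1→..X/.XO/O..; (2,1)=+1→..X/.X./OO.*; (2,2)=-1→..X/.X./O.O
ply 2, X at ..X/.X./OO. | (0,0)=-1→X.X/.X./OO.*; (0,1)=-1→.XX/.X./OO.; (1,0)=-1→..X/XX./OO.; (1,2)=-1→..X/.XX/OO.; (2,2)=-1→..X/.X./OOX
ply 3, O at X.X/.X./OO. | (0,1)=+1→XOX/.X./OO.*; (1,0)=+1→X.X/OX./OO.; (1,2)=+1→X.X/.XO/OO.; (2,2)=+1→X.X/.X./OOO
ply 4, X at XOX/.X./OO. | (1,0)=-1→XOX/XX./OO.*; (1,2)=-1→XOX/.XX/OO.; (2,2)=-1→XOX/.X./OOX
ply 5, O at XOX/XX./OO. | (1,2)=+1→XOX/XXO/OO.*; (2,2)=+1→XOX/XX./OOO
ply 6: XOX/XXO/OO. is terminal -1 (X); from ..X/.X./O.. depth 6

PV length from [..X/.X./O..]: 5 plies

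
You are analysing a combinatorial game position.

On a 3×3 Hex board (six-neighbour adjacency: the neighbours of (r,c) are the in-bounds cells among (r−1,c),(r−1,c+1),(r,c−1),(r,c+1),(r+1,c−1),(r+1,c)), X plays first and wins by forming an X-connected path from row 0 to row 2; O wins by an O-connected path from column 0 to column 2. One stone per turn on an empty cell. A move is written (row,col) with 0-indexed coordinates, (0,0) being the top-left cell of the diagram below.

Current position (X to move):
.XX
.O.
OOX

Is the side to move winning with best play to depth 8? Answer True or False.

X winning at [.XX/.O./OOX]: True

p1 X@[.XX/.O./OOX]: (0,0)[XXX/.O./OOX]-1 (1,0)[.XX/XO./OOX]-1 (1,2)[.XX/.OX/OOX]+1*
p2 O@[.XX/.OX/OOX] terminal -1; root [.XX/.O./OOX] d8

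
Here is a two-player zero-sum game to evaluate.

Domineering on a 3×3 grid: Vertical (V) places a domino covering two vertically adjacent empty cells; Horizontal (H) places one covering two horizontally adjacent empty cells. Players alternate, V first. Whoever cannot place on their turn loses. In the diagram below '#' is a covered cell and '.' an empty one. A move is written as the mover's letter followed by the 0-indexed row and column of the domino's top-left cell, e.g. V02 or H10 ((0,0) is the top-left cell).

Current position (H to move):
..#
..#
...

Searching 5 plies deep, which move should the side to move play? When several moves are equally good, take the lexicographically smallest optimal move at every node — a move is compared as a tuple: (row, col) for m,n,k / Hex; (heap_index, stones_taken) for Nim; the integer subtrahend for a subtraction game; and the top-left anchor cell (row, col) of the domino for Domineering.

H's best at [..#/..#/...]: H10

ply 1, H at ..#/..#/... | H00=-1→###/..#/...; H10=+1→..#/###/...*; H20=-1→..#/..#/##.; H21=-1→..#/..#/.##
ply 2: ..#/###/... is terminal -1 (V); from ..#/..#/... depth 5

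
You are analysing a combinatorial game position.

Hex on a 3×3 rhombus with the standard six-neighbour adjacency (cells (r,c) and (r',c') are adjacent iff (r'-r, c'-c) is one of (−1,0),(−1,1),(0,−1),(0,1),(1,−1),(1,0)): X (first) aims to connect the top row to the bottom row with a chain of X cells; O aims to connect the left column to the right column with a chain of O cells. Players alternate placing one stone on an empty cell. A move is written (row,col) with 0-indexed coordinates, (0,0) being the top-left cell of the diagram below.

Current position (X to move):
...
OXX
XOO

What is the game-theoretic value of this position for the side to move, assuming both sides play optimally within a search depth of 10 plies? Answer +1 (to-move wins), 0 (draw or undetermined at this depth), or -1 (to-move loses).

value(.../OXX/XOO, X) = +1

[.../OXX/XOO] X move#1: (0,0):+1/X../OXX/XOO*, (0,1):+1/.X./OXX/XOO, (0,2):+1/..X/OXX/XOO
[X../OXX/XOO] O move#2: (0,1):-1/XO./OXX/XOO*, (0,2):-1/X.O/OXX/XOO
[XO./OXX/XOO] X move#3: (0,2):+1/XOX/OXX/XOO*
[XOX/OXX/XOO] end (terminal -1, O#4); searched .../OXX/XOO to 10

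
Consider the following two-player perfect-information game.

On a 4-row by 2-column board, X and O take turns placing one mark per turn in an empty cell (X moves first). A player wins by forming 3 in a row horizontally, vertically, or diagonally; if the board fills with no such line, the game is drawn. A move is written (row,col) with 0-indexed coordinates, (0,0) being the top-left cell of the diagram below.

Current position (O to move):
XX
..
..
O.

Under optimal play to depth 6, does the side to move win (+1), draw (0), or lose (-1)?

[XX/../../O.] O move#1: (1,0):+0/XX/O./../O.*, (1,1):+0/XX/.O/../O., (2,0):+0/XX/../O./O., (2,1):+0/XX/../.O/O., (3,1):+0/XX/../../OO
[XX/O./../O.] X move#2: (1,1):-1/XX/OX/../O., (2,0):+0/XX/O./X./O.*, (2,1):-1/XX/O./.X/O., (3,1):-1/XX/O./../OX
[XX/O./X./O.] O move#3: (1,1):+0/XX/OO/X./O.*, (2,1):+0/XX/O./XO/O., (3,1):+0/XX/O./X./OO
[XX/OO/X./O.] X move#4: (2,1):+0/XX/OO/XX/O.*, (3,1):+0/XX/OO/X./OX
[XX/OO/XX/O.] O move#5: (3,1):+0/XX/OO/XX/OO*
[XX/OO/XX/OO] end (terminal +0, X#6); searched XX/../../O. to 6

value(XX/../../O., O) = 0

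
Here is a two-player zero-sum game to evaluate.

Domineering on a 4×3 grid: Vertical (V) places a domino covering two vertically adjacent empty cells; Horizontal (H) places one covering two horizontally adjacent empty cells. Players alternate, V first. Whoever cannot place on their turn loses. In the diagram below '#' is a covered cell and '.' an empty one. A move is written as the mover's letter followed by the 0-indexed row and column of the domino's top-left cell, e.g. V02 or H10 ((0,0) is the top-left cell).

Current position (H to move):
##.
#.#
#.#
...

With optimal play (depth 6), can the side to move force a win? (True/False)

H winning at [##./#.#/#.#/...]: False

p1 H@[##./#.#/#.#/...]: H30[##./#.#/#.#/##.]-1* H31[##./#.#/#.#/.##]-1
p2 V@[##./#.#/#.#/##.]: V11[##./###/###/##.]+1*
p3 H@[##./###/###/##.] terminal -1; root [##./#.#/#.#/...] d6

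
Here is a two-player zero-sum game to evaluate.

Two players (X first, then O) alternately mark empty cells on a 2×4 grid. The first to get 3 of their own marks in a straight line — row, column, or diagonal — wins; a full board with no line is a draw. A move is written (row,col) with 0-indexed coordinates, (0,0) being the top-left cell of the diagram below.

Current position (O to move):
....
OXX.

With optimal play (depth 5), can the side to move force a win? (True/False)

[..../OXX.] O move#1: (0,0):-1/O.../OXX., (0,1):-1/.O../OXX., (0,2):-1/..O./OXX., (0,3):-1/...O/OXX., (1,3):+0/..../OXXO*
[..../OXXO] X move#2: (0,0):+0/X.../OXXO*, (0,1):+0/.X../OXXO, (0,2):+0/..X./OXXO, (0,3):+0/...X/OXXO
[X.../OXXO] O move#3: (0,1):+0/XO../OXXO*, (0,2):+0/X.O./OXXO, (0,3):+0/X..O/OXXO
[XO../OXXO] X move#4: (0,2):+0/XOX./OXXO*, (0,3):+0/XO.X/OXXO
[XOX./OXXO] O move#5: (0,3):+0/XOXO/OXXO*
[XOXO/OXXO] end (terminal +0, X#6); searched ..../OXX. to 5

O winning at [..../OXX.]: False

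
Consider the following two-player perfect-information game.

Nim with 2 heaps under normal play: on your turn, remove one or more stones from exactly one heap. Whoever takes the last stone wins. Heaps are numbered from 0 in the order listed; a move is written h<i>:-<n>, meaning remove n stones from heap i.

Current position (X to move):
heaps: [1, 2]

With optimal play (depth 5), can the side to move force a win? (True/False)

X winning at [(1,2)]: True

p1 X@[(1,2)]: h0:-1[(0,2)]-1 h1:-1[(1,1)]+1* h1:-2[(1,0)]-1
p2 O@[(1,1)]: h0:-1[(0,1)]-1* h1:-1[(1,0)]-1
p3 X@[(0,1)]: h1:-1[(0,0)]+1*
p4 O@[(0,0)] terminal -1; root [(1,2)] d5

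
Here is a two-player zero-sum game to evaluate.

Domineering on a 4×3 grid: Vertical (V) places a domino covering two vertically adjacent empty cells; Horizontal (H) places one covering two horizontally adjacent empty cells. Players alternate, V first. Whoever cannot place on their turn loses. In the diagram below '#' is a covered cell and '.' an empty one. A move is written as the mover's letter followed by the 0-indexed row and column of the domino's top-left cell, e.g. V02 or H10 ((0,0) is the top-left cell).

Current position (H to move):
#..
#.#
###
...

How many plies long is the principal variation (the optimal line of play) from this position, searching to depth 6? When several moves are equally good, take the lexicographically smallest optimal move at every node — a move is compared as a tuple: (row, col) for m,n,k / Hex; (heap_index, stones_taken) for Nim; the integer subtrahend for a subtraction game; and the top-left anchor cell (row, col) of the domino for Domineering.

ply 1, H at #../#.#/###/... | H01=+1→###/#.#/###/...*; H30=-1→#../#.#/###/##.; H31=-1→#../#.#/###/.##
ply 2: ###/#.#/###/... is terminal -1 (V); from #../#.#/###/... depth 6

PV length from [#../#.#/###/...]: 1 ply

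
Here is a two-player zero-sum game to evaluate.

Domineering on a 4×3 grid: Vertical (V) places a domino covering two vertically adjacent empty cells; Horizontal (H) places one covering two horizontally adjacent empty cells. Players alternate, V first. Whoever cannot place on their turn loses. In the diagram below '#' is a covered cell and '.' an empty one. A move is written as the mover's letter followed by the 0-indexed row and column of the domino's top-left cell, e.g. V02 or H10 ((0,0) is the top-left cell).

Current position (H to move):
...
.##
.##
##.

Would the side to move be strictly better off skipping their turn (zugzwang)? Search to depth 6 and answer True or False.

zugzwang(.../.##/.##/##., H) = True

[.../.##/.##/##.] H move#1: H00:-1/##./.##/.##/##.*, H01:-1/.##/.##/.##/##.
[##./.##/.##/##.] V move#2: V10:+1/##./###/###/##.*
[##./###/###/##.] end (terminal -1, H#3); searched .../.##/.##/##. to 6
suppose H passes — search the same position with V to move:
pass> [.../.##/.##/##.] V move#1: V00:-1/#../###/.##/##.*, V10:-1/.../###/###/##.
pass> [#../###/.##/##.] H move#2: H01:+1/###/###/.##/##.*
pass> [###/###/.##/##.] end (terminal -1, V#3); searched .../.##/.##/##. to 6
for H: play -1, pass +1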